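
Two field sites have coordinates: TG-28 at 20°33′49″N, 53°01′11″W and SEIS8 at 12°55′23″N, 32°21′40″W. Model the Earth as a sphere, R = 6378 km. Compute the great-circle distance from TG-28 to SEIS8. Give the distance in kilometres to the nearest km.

2358 km

TG-28: φ = +20.56361°, λ = -53.01972°
SEIS8: φ = +12.92306°, λ = -32.36111°
Δφ = -7.6406°,  Δλ = 20.6586°
a = sin²(Δφ/2) + cos φ₁ cos φ₂ sin²(Δλ/2) = 0.033779
c = 2·arcsin(√a) = 0.369681 rad = 21.1811°
d = R·c = 6378 × 0.369681 = 2357.8 km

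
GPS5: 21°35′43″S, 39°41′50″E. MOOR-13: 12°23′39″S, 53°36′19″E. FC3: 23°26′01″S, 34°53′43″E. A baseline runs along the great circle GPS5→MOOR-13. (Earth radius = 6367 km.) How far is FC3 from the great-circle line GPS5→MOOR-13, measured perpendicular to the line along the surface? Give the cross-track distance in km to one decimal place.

83.8 km

GPS5: φ = -21.59528°, λ = +39.69722°
MOOR-13: φ = -12.39417°, λ = +53.60528°
FC3: φ = -23.43361°, λ = +34.89528°
δ₁₃ = central angle GPS5→FC3 = 0.083799 rad  (haversine)
θ₁₃ = bearing GPS5→FC3 = 246.583°,  θ₁₂ = bearing GPS5→MOOR-13 = 57.534°
dₓₜ = R·arcsin(sin δ₁₃ · sin(θ₁₃ − θ₁₂)) = 6367·arcsin(0.08370·sin(189.048°)) = -83.815 km
|dₓₜ| = 83.815 km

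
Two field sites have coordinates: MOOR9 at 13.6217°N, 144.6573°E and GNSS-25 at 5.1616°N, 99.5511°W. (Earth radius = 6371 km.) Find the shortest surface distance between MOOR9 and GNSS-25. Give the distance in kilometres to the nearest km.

12629 km

Δφ = -8.4601°,  Δλ = 115.7916°
a = sin²(Δφ/2) + cos φ₁ cos φ₂ sin²(Δλ/2) = 0.699979
c = 2·arcsin(√a) = 1.982268 rad = 113.5756°
d = R·c = 6371 × 1.982268 = 12629.0 km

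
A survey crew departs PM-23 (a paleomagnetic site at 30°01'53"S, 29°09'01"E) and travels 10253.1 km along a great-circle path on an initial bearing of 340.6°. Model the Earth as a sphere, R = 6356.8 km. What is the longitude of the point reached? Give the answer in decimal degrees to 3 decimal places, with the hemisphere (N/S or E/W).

8.179°W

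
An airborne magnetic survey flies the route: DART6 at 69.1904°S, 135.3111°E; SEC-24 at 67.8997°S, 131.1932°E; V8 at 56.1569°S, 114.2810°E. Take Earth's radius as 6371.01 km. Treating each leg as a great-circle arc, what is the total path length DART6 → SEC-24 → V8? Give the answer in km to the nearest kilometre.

1785 km

DART6→SEC-24: c = 0.034607 rad, d = 220.48 km
SEC-24→V8: c = 0.245527 rad, d = 1564.26 km
Total = 220.48 + 1564.26 = 1784.74 km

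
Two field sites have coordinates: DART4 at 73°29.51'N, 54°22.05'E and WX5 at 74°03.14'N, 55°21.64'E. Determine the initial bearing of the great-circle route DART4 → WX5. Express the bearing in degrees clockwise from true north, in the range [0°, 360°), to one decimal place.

DART4: φ = +73.49183°, λ = +54.36750°
WX5: φ = +74.05233°, λ = +55.36067°
Δλ = 0.9932°
y = sin Δλ · cos φ₂ = 0.004762
x = cos φ₁ sin φ₂ − sin φ₁ cos φ₂ cos Δλ = 0.009822
θ = atan2(y, x) = 25.8676° → 25.8676° (mod 360°)

25.9°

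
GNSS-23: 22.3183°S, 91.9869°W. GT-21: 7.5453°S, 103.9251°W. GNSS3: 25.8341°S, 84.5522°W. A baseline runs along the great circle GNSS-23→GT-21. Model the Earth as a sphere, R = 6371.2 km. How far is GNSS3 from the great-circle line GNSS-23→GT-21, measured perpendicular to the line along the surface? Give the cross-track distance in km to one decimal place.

309.5 km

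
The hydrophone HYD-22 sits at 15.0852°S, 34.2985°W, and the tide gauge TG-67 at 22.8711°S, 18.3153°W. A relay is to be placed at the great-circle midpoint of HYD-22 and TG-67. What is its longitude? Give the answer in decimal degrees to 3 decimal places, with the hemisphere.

26.495°W

Bx = cos φ₂ cos Δλ = 0.885763,  By = cos φ₂ sin Δλ = 0.253707
φₘ = atan2(sin φ₁ + sin φ₂, √((cos φ₁ + Bx)² + By²)) = -19.15067°
λₘ = λ₁ + atan2(By, cos φ₁ + Bx) = -26.49514°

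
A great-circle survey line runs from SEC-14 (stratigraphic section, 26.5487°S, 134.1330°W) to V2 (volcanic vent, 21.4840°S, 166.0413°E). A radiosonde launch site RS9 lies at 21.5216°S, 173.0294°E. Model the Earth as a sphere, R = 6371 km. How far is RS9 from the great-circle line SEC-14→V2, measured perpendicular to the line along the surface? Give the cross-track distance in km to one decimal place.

δ₁₃ = central angle SEC-14→RS9 = 0.841063 rad  (haversine)
θ₁₃ = bearing SEC-14→RS9 = 264.071°,  θ₁₂ = bearing SEC-14→V2 = 261.615°
dₓₜ = R·arcsin(sin δ₁₃ · sin(θ₁₃ − θ₁₂)) = 6371·arcsin(0.74535·sin(2.456°)) = 203.511 km
|dₓₜ| = 203.511 km

203.5 km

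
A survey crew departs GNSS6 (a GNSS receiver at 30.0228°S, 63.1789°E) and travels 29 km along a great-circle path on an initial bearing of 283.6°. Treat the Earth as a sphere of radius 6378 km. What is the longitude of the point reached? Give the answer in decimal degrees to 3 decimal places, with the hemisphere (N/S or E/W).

δ = d/R = 29/6378 = 0.004547 rad
φ₂ = arcsin(sin φ₁ cos δ + cos φ₁ sin δ cos θ)
   = arcsin(-0.50034·0.99999 + 0.86583·0.00455·0.23514) = -29.96122°
λ₂ = λ₁ + atan2(sin θ sin δ cos φ₁, cos δ − sin φ₁ sin φ₂) = 62.88663°

62.887°E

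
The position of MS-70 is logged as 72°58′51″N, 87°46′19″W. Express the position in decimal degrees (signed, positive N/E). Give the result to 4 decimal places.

lat: 72.9808° N → +72.9808°
lon: 87.7719° W → -87.7719°

+72.9808°, -87.7719°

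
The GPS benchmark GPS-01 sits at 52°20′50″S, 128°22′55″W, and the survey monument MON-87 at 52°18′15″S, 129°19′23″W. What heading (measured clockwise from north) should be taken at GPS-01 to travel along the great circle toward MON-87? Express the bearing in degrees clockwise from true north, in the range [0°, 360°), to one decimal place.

273.9°

GPS-01: φ = -52.34722°, λ = -128.38194°
MON-87: φ = -52.30417°, λ = -129.32306°
Δλ = -0.9411°
y = sin Δλ · cos φ₂ = -0.010043
x = cos φ₁ sin φ₂ − sin φ₁ cos φ₂ cos Δλ = 0.000686
θ = atan2(y, x) = -86.0916° → 273.9084° (mod 360°)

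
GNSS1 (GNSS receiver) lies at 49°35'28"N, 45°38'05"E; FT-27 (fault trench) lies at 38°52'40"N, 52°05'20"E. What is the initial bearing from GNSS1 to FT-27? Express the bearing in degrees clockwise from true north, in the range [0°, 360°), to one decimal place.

GNSS1: φ = +49.59111°, λ = +45.63472°
FT-27: φ = +38.87778°, λ = +52.08889°
Δλ = 6.4542°
y = sin Δλ · cos φ₂ = 0.087508
x = cos φ₁ sin φ₂ − sin φ₁ cos φ₂ cos Δλ = -0.182138
θ = atan2(y, x) = 154.3380° → 154.3380° (mod 360°)

154.3°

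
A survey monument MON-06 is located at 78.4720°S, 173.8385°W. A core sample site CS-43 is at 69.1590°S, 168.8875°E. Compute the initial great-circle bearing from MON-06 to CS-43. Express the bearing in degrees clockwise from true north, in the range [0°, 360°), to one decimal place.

324.1°

Δλ = -17.2740°
y = sin Δλ · cos φ₂ = -0.105645
x = cos φ₁ sin φ₂ − sin φ₁ cos φ₂ cos Δλ = 0.146104
θ = atan2(y, x) = -35.8698° → 324.1302° (mod 360°)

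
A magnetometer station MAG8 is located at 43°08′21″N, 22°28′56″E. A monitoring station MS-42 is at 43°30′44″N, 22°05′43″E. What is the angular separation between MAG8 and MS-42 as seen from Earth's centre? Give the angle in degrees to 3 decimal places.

MAG8: φ = +43.13917°, λ = +22.48222°
MS-42: φ = +43.51222°, λ = +22.09528°
Δφ = 0.3731°,  Δλ = -0.3869°
a = sin²(Δφ/2) + cos φ₁ cos φ₂ sin²(Δλ/2) = 0.000017
c = 2·arcsin(√a) = 0.008157 rad = 0.4673°

0.467°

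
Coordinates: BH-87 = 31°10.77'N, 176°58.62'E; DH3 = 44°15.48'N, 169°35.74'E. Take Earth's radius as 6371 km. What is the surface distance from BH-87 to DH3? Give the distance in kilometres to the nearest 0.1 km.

1590.9 km

BH-87: φ = +31.17950°, λ = +176.97700°
DH3: φ = +44.25800°, λ = +169.59567°
Δφ = 13.0785°,  Δλ = -7.3813°
a = sin²(Δφ/2) + cos φ₁ cos φ₂ sin²(Δλ/2) = 0.015508
c = 2·arcsin(√a) = 0.249714 rad = 14.3076°
d = R·c = 6371 × 0.249714 = 1590.9 km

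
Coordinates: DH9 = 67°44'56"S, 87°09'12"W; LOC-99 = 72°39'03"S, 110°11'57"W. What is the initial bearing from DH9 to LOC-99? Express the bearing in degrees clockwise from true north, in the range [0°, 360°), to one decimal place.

227.4°

DH9: φ = -67.74889°, λ = -87.15333°
LOC-99: φ = -72.65083°, λ = -110.19917°
Δλ = -23.0458°
y = sin Δλ · cos φ₂ = -0.116733
x = cos φ₁ sin φ₂ − sin φ₁ cos φ₂ cos Δλ = -0.107477
θ = atan2(y, x) = -132.6359° → 227.3641° (mod 360°)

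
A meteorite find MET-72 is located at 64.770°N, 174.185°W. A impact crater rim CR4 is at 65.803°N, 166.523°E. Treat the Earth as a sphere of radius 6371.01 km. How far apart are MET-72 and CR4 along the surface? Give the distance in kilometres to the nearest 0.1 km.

Δφ = 1.0330°,  Δλ = -19.2920°
a = sin²(Δφ/2) + cos φ₁ cos φ₂ sin²(Δλ/2) = 0.004987
c = 2·arcsin(√a) = 0.141348 rad = 8.0987°
d = R·c = 6371.01 × 0.141348 = 900.5 km

900.5 km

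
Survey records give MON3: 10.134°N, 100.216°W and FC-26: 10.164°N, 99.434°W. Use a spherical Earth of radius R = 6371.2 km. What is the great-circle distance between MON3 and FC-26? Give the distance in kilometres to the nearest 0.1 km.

Δφ = 0.0300°,  Δλ = 0.7820°
a = sin²(Δφ/2) + cos φ₁ cos φ₂ sin²(Δλ/2) = 0.000045
c = 2·arcsin(√a) = 0.013445 rad = 0.7703°
d = R·c = 6371.2 × 0.013445 = 85.7 km

85.7 km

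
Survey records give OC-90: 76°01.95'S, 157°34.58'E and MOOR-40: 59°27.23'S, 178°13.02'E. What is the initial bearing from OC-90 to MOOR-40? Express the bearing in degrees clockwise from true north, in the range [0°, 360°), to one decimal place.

35.2°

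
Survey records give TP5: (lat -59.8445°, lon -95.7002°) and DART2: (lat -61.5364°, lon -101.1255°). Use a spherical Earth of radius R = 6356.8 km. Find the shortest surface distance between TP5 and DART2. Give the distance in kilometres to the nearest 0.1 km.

Δφ = -1.6919°,  Δλ = -5.4253°
a = sin²(Δφ/2) + cos φ₁ cos φ₂ sin²(Δλ/2) = 0.000754
c = 2·arcsin(√a) = 0.054934 rad = 3.1475°
d = R·c = 6356.8 × 0.054934 = 349.2 km

349.2 km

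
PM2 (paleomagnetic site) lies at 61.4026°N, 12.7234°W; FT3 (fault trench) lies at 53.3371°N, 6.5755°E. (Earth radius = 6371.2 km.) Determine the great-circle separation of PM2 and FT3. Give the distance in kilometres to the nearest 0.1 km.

1454.7 km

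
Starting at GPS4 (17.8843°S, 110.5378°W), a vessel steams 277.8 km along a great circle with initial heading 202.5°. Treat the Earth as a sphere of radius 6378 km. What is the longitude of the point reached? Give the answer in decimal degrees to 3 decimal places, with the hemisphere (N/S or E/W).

111.555°W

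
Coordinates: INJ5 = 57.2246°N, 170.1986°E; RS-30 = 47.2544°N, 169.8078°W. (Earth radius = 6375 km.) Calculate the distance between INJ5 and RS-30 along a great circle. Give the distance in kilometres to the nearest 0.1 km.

1745.4 km

Δφ = -9.9702°,  Δλ = 19.9936°
a = sin²(Δφ/2) + cos φ₁ cos φ₂ sin²(Δλ/2) = 0.018624
c = 2·arcsin(√a) = 0.273791 rad = 15.6871°
d = R·c = 6375 × 0.273791 = 1745.4 km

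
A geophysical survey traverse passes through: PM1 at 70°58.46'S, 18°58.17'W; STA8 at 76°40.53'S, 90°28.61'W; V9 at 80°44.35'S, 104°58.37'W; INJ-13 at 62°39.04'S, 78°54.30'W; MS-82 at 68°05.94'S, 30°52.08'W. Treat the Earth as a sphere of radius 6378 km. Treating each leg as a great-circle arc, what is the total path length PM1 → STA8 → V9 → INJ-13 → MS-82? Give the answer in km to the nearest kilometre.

7105 km

PM1: φ = -70.97433°, λ = -18.96950°
STA8: φ = -76.67550°, λ = -90.47683°
V9: φ = -80.73917°, λ = -104.97283°
INJ-13: φ = -62.65067°, λ = -78.90500°
MS-82: φ = -68.09900°, λ = -30.86800°
PM1→STA8: c = 0.336992 rad, d = 2149.33 km
STA8→V9: c = 0.085989 rad, d = 548.44 km
V9→INJ-13: c = 0.339092 rad, d = 2162.73 km
INJ-13→MS-82: c = 0.351954 rad, d = 2244.76 km
Total = 2149.33 + 548.44 + 2162.73 + 2244.76 = 7105.26 km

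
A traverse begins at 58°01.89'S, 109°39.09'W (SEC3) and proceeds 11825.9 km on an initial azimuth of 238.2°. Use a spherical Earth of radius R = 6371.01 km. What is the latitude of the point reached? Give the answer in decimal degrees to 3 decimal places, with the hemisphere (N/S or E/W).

SEC3: φ = -58.03150°, λ = -109.65150°
δ = d/R = 11825.9/6371.01 = 1.856205 rad
φ₂ = arcsin(sin φ₁ cos δ + cos φ₁ sin δ cos θ)
   = arcsin(-0.84834·-0.28155 + 0.52945·0.95955·-0.52696) = -1.65392°
λ₂ = λ₁ + atan2(sin θ sin δ cos φ₁, cos δ − sin φ₁ sin φ₂) = 125.02015°

1.654°S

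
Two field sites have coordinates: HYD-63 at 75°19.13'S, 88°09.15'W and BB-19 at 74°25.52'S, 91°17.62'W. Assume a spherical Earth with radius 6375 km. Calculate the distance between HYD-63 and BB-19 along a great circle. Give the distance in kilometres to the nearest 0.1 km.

134.9 km

HYD-63: φ = -75.31883°, λ = -88.15250°
BB-19: φ = -74.42533°, λ = -91.29367°
Δφ = 0.8935°,  Δλ = -3.1412°
a = sin²(Δφ/2) + cos φ₁ cos φ₂ sin²(Δλ/2) = 0.000112
c = 2·arcsin(√a) = 0.021158 rad = 1.2123°
d = R·c = 6375 × 0.021158 = 134.9 km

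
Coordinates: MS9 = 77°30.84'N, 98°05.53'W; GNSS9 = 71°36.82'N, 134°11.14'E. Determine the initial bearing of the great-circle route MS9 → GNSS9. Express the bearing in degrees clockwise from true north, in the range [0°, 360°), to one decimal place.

327.6°

MS9: φ = +77.51400°, λ = -98.09217°
GNSS9: φ = +71.61367°, λ = +134.18567°
Δλ = -127.7222°
y = sin Δλ · cos φ₂ = -0.249495
x = cos φ₁ sin φ₂ − sin φ₁ cos φ₂ cos Δλ = 0.393586
θ = atan2(y, x) = -32.3707° → 327.6293° (mod 360°)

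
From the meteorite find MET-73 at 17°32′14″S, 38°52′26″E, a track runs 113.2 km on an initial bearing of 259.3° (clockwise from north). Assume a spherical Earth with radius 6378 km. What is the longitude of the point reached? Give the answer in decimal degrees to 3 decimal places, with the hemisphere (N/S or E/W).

MET-73: φ = -17.53722°, λ = +38.87389°
δ = d/R = 113.2/6378 = 0.017749 rad
φ₂ = arcsin(sin φ₁ cos δ + cos φ₁ sin δ cos θ)
   = arcsin(-0.30133·0.99984 + 0.95352·0.01775·-0.18567) = -17.72326°
λ₂ = λ₁ + atan2(sin θ sin δ cos φ₁, cos δ − sin φ₁ sin φ₂) = 37.82486°

37.825°E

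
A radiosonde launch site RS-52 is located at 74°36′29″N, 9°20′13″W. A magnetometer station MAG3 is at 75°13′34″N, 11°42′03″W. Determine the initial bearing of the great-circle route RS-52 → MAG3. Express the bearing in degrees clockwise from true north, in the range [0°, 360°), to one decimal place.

316.3°

RS-52: φ = +74.60806°, λ = -9.33694°
MAG3: φ = +75.22611°, λ = -11.70083°
Δλ = -2.3639°
y = sin Δλ · cos φ₂ = -0.010518
x = cos φ₁ sin φ₂ − sin φ₁ cos φ₂ cos Δλ = 0.010996
θ = atan2(y, x) = -43.7267° → 316.2733° (mod 360°)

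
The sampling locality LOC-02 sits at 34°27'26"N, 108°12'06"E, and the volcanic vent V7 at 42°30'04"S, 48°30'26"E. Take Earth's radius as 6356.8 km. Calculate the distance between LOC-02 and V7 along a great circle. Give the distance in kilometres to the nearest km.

LOC-02: φ = +34.45722°, λ = +108.20167°
V7: φ = -42.50111°, λ = +48.50722°
Δφ = -76.9583°,  Δλ = -59.6944°
a = sin²(Δφ/2) + cos φ₁ cos φ₂ sin²(Δλ/2) = 0.537746
c = 2·arcsin(√a) = 1.646361 rad = 94.3295°
d = R·c = 6356.8 × 1.646361 = 10465.6 km

10466 km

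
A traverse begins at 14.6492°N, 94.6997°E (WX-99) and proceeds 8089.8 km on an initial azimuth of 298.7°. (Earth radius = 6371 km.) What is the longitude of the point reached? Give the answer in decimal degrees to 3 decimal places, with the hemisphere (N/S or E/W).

δ = d/R = 8089.8/6371 = 1.269785 rad
φ₂ = arcsin(sin φ₁ cos δ + cos φ₁ sin δ cos θ)
   = arcsin(0.25290·0.29649 + 0.96749·0.95504·0.48022) = 31.24534°
λ₂ = λ₁ + atan2(sin θ sin δ cos φ₁, cos δ − sin φ₁ sin φ₂) = 16.22773°

16.228°E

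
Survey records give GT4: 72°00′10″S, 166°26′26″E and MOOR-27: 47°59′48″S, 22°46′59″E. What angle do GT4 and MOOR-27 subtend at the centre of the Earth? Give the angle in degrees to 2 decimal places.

57.30°

GT4: φ = -72.00278°, λ = +166.44056°
MOOR-27: φ = -47.99667°, λ = +22.78306°
Δφ = 24.0061°,  Δλ = -143.6575°
a = sin²(Δφ/2) + cos φ₁ cos φ₂ sin²(Δλ/2) = 0.229896
c = 2·arcsin(√a) = 1.000112 rad = 57.3022°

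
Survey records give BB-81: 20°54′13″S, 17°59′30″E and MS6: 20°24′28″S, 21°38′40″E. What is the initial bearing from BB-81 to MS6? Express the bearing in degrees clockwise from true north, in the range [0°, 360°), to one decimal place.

BB-81: φ = -20.90361°, λ = +17.99167°
MS6: φ = -20.40778°, λ = +21.64444°
Δλ = 3.6528°
y = sin Δλ · cos φ₂ = 0.059711
x = cos φ₁ sin φ₂ − sin φ₁ cos φ₂ cos Δλ = 0.007974
θ = atan2(y, x) = 82.3931° → 82.3931° (mod 360°)

82.4°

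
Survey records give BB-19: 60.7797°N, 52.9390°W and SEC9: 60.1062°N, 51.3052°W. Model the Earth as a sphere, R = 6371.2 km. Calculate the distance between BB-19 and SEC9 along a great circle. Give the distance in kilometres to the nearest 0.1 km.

Δφ = -0.6735°,  Δλ = 1.6338°
a = sin²(Δφ/2) + cos φ₁ cos φ₂ sin²(Δλ/2) = 0.000084
c = 2·arcsin(√a) = 0.018330 rad = 1.0503°
d = R·c = 6371.2 × 0.018330 = 116.8 km

116.8 km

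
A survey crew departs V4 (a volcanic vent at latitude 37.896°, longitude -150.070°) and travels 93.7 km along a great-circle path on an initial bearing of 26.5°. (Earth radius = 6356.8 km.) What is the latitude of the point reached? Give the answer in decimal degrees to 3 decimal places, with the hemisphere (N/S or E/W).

δ = d/R = 93.7/6356.8 = 0.014740 rad
φ₂ = arcsin(sin φ₁ cos δ + cos φ₁ sin δ cos θ)
   = arcsin(0.61423·0.99989 + 0.78913·0.01474·0.89493) = 38.65083°
λ₂ = λ₁ + atan2(sin θ sin δ cos φ₁, cos δ − sin φ₁ sin φ₂) = -149.58749°

38.651°N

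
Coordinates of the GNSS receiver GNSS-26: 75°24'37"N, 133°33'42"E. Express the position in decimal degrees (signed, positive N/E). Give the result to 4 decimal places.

lat: 75.4103° N → +75.4103°
lon: 133.5617° E → +133.5617°

+75.4103°, +133.5617°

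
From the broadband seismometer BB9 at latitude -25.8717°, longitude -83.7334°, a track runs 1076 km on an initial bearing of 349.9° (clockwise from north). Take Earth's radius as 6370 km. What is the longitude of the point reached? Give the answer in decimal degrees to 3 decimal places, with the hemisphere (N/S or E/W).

δ = d/R = 1076/6370 = 0.168917 rad
φ₂ = arcsin(sin φ₁ cos δ + cos φ₁ sin δ cos θ)
   = arcsin(-0.43636·0.98577 + 0.89977·0.16811·0.98450) = -16.33339°
λ₂ = λ₁ + atan2(sin θ sin δ cos φ₁, cos δ − sin φ₁ sin φ₂) = -85.49389°

85.494°W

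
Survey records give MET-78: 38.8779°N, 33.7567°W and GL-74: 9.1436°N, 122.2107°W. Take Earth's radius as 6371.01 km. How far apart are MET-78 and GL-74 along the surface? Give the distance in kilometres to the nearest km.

Δφ = -29.7343°,  Δλ = -88.4540°
a = sin²(Δφ/2) + cos φ₁ cos φ₂ sin²(Δλ/2) = 0.439761
c = 2·arcsin(√a) = 1.450025 rad = 83.0803°
d = R·c = 6371.01 × 1.450025 = 9238.1 km

9238 km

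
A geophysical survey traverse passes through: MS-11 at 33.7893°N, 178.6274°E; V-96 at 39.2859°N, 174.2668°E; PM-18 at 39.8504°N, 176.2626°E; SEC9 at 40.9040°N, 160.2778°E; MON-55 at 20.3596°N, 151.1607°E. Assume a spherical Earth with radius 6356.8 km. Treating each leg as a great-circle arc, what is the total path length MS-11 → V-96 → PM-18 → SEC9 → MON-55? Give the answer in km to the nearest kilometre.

4695 km

MS-11→V-96: c = 0.113729 rad, d = 722.95 km
V-96→PM-18: c = 0.028601 rad, d = 181.81 km
PM-18→SEC9: c = 0.213027 rad, d = 1354.17 km
SEC9→MON-55: c = 0.383265 rad, d = 2436.34 km
Total = 722.95 + 181.81 + 1354.17 + 2436.34 = 4695.27 km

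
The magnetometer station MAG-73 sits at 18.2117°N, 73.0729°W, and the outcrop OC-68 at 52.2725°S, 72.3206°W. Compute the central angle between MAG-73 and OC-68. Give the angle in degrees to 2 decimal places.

Δφ = -70.4842°,  Δλ = 0.7523°
a = sin²(Δφ/2) + cos φ₁ cos φ₂ sin²(Δλ/2) = 0.332992
c = 2·arcsin(√a) = 1.230235 rad = 70.4872°

70.49°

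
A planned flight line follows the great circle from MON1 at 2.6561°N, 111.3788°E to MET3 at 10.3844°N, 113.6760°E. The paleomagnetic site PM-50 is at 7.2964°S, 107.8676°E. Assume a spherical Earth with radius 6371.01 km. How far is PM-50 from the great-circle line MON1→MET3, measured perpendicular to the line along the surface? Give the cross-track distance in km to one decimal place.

61.8 km

δ₁₃ = central angle MON1→PM-50 = 0.184155 rad  (haversine)
θ₁₃ = bearing MON1→PM-50 = 199.375°,  θ₁₂ = bearing MON1→MET3 = 16.336°
dₓₜ = R·arcsin(sin δ₁₃ · sin(θ₁₃ − θ₁₂)) = 6371.01·arcsin(0.18312·sin(183.039°)) = -61.842 km
|dₓₜ| = 61.842 km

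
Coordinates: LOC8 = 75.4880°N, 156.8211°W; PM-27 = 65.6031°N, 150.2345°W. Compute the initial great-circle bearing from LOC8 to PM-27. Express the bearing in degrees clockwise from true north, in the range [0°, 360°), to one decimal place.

Δλ = 6.5866°
y = sin Δλ · cos φ₂ = 0.047379
x = cos φ₁ sin φ₂ − sin φ₁ cos φ₂ cos Δλ = -0.169030
θ = atan2(y, x) = 164.3417° → 164.3417° (mod 360°)

164.3°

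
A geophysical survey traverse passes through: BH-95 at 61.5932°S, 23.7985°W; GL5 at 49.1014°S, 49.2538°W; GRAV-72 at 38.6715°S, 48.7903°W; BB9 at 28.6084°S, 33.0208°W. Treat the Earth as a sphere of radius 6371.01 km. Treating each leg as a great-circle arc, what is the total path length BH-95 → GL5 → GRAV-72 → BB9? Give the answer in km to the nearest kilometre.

BH-95→GL5: c = 0.329854 rad, d = 2101.50 km
GL5→GRAV-72: c = 0.182128 rad, d = 1160.34 km
GRAV-72→BB9: c = 0.287984 rad, d = 1834.75 km
Total = 2101.50 + 1160.34 + 1834.75 = 5096.59 km

5097 km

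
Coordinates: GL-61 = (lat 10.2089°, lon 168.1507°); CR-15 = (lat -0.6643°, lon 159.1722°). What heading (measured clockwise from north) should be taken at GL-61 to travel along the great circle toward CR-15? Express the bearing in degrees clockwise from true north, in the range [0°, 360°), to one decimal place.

219.9°

Δλ = -8.9785°
y = sin Δλ · cos φ₂ = -0.156053
x = cos φ₁ sin φ₂ − sin φ₁ cos φ₂ cos Δλ = -0.186465
θ = atan2(y, x) = -140.0738° → 219.9262° (mod 360°)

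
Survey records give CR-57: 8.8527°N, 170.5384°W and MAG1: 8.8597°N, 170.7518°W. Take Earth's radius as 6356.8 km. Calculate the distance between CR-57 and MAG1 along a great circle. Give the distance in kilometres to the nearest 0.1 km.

23.4 km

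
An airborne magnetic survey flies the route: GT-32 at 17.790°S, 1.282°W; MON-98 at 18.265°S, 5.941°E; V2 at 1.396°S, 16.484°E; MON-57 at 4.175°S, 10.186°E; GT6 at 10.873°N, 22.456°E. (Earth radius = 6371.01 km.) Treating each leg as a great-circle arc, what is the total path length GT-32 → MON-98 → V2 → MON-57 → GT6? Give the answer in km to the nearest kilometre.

5886 km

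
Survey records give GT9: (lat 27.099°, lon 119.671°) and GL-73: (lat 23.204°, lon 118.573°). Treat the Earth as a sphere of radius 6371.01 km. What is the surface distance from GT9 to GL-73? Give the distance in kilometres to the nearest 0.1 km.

447.0 km

Δφ = -3.8950°,  Δλ = -1.0980°
a = sin²(Δφ/2) + cos φ₁ cos φ₂ sin²(Δλ/2) = 0.001230
c = 2·arcsin(√a) = 0.070157 rad = 4.0197°
d = R·c = 6371.01 × 0.070157 = 447.0 km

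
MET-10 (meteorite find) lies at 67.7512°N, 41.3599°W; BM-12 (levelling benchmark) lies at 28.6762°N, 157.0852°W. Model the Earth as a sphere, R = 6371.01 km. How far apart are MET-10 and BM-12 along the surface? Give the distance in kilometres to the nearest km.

8067 km

Δφ = -39.0750°,  Δλ = -115.7253°
a = sin²(Δφ/2) + cos φ₁ cos φ₂ sin²(Δλ/2) = 0.350028
c = 2·arcsin(√a) = 1.266162 rad = 72.5458°
d = R·c = 6371.01 × 1.266162 = 8066.7 km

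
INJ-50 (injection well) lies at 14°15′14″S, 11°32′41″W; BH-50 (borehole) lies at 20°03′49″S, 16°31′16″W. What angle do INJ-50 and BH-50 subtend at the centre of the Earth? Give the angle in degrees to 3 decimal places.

7.506°

INJ-50: φ = -14.25389°, λ = -11.54472°
BH-50: φ = -20.06361°, λ = -16.52111°
Δφ = -5.8097°,  Δλ = -4.9764°
a = sin²(Δφ/2) + cos φ₁ cos φ₂ sin²(Δλ/2) = 0.004284
c = 2·arcsin(√a) = 0.130999 rad = 7.5057°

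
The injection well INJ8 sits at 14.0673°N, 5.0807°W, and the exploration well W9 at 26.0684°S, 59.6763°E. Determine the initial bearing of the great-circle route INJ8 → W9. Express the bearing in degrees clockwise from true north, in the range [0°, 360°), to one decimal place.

122.6°

Δλ = 64.7570°
y = sin Δλ · cos φ₂ = 0.812492
x = cos φ₁ sin φ₂ − sin φ₁ cos φ₂ cos Δλ = -0.519376
θ = atan2(y, x) = 122.5883° → 122.5883° (mod 360°)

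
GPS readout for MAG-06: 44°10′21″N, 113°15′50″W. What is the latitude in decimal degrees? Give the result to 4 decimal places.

44.1725°N

44° + 10′/60 + 21″/3600 = 44 + 0.16667 + 0.00583 = 44.1725°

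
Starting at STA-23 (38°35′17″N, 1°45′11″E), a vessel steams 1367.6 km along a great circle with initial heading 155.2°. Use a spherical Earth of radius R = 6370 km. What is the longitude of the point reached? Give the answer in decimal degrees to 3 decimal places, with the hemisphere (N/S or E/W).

STA-23: φ = +38.58806°, λ = +1.75306°
δ = d/R = 1367.6/6370 = 0.214694 rad
φ₂ = arcsin(sin φ₁ cos δ + cos φ₁ sin δ cos θ)
   = arcsin(0.62372·0.97704 + 0.78165·0.21305·-0.90778) = 27.27267°
λ₂ = λ₁ + atan2(sin θ sin δ cos φ₁, cos δ − sin φ₁ sin φ₂) = 7.52332°

7.523°E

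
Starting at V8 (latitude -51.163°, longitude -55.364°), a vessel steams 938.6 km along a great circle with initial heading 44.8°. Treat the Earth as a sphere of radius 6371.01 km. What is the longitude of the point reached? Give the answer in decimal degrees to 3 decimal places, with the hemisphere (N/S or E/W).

δ = d/R = 938.6/6371.01 = 0.147324 rad
φ₂ = arcsin(sin φ₁ cos δ + cos φ₁ sin δ cos θ)
   = arcsin(-0.77893·0.98917 + 0.62711·0.14679·0.70957) = -44.84382°
λ₂ = λ₁ + atan2(sin θ sin δ cos φ₁, cos δ − sin φ₁ sin φ₂) = -46.97571°

46.976°W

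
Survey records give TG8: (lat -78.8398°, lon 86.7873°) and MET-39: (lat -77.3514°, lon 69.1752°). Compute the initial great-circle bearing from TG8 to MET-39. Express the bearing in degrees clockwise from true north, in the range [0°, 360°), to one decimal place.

Δλ = -17.6121°
y = sin Δλ · cos φ₂ = -0.066254
x = cos φ₁ sin φ₂ − sin φ₁ cos φ₂ cos Δλ = 0.015905
θ = atan2(y, x) = -76.5012° → 283.4988° (mod 360°)

283.5°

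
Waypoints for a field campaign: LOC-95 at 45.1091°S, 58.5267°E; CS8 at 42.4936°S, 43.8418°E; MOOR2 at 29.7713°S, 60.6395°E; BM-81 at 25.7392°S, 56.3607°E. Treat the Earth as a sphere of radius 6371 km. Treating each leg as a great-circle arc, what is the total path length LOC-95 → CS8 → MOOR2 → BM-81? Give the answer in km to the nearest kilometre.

LOC-95→CS8: c = 0.190237 rad, d = 1212.00 km
CS8→MOOR2: c = 0.323466 rad, d = 2060.80 km
MOOR2→BM-81: c = 0.096520 rad, d = 614.93 km
Total = 1212.00 + 2060.80 + 614.93 = 3887.73 km

3888 km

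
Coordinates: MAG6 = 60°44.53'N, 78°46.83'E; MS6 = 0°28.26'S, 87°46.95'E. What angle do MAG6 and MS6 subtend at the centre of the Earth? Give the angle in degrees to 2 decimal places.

61.61°

MAG6: φ = +60.74217°, λ = +78.78050°
MS6: φ = -0.47100°, λ = +87.78250°
Δφ = -61.2132°,  Δλ = 9.0020°
a = sin²(Δφ/2) + cos φ₁ cos φ₂ sin²(Δλ/2) = 0.262234
c = 2·arcsin(√a) = 1.075227 rad = 61.6060°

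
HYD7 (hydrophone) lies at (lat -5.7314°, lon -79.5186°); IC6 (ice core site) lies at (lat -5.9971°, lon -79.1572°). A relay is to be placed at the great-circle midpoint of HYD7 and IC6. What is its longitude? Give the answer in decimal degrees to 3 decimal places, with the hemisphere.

Bx = cos φ₂ cos Δλ = 0.994507,  By = cos φ₂ sin Δλ = 0.006273
φₘ = atan2(sin φ₁ + sin φ₂, √((cos φ₁ + Bx)² + By²)) = -5.86428°
λₘ = λ₁ + atan2(By, cos φ₁ + Bx) = -79.33794°

79.338°W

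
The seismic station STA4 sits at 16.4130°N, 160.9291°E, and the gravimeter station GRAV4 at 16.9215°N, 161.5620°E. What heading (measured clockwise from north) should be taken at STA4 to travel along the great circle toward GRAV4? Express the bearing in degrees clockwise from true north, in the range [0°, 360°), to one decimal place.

49.9°

Δλ = 0.6329°
y = sin Δλ · cos φ₂ = 0.010568
x = cos φ₁ sin φ₂ − sin φ₁ cos φ₂ cos Δλ = 0.008891
θ = atan2(y, x) = 49.9237° → 49.9237° (mod 360°)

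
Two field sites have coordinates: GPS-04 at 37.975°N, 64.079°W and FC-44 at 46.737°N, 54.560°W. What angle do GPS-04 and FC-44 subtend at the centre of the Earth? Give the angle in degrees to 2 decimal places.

11.22°

Δφ = 8.7620°,  Δλ = 9.5190°
a = sin²(Δφ/2) + cos φ₁ cos φ₂ sin²(Δλ/2) = 0.009555
c = 2·arcsin(√a) = 0.195807 rad = 11.2189°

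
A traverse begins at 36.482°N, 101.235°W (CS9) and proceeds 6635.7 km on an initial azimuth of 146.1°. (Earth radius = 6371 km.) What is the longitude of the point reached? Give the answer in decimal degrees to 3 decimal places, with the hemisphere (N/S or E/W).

δ = d/R = 6635.7/6371 = 1.041548 rad
φ₂ = arcsin(sin φ₁ cos δ + cos φ₁ sin δ cos θ)
   = arcsin(0.59457·0.50488 + 0.80404·0.86319·-0.83001) = -16.01398°
λ₂ = λ₁ + atan2(sin θ sin δ cos φ₁, cos δ − sin φ₁ sin φ₂) = -71.17710°

71.177°W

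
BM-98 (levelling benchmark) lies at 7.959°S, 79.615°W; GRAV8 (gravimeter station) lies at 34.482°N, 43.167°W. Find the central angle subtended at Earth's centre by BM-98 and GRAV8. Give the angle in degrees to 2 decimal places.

54.67°

Δφ = 42.4410°,  Δλ = 36.4480°
a = sin²(Δφ/2) + cos φ₁ cos φ₂ sin²(Δλ/2) = 0.210856
c = 2·arcsin(√a) = 0.954167 rad = 54.6697°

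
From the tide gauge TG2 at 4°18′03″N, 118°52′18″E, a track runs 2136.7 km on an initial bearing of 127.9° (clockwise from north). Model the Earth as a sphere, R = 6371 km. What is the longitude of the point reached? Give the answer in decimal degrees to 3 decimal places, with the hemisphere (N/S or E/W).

TG2: φ = +4.30083°, λ = +118.87167°
δ = d/R = 2136.7/6371 = 0.335379 rad
φ₂ = arcsin(sin φ₁ cos δ + cos φ₁ sin δ cos θ)
   = arcsin(0.07499·0.94429 + 0.99718·0.32913·-0.61429) = -7.51545°
λ₂ = λ₁ + atan2(sin θ sin δ cos φ₁, cos δ − sin φ₁ sin φ₂) = 134.05802°

134.058°E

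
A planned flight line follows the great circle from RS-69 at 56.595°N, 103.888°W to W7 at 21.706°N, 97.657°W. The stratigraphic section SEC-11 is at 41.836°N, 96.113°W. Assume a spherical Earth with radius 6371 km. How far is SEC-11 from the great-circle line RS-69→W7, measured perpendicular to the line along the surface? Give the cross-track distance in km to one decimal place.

δ₁₃ = central angle RS-69→SEC-11 = 0.272002 rad  (haversine)
θ₁₃ = bearing RS-69→SEC-11 = 157.965°,  θ₁₂ = bearing RS-69→W7 = 169.922°
dₓₜ = R·arcsin(sin δ₁₃ · sin(θ₁₃ − θ₁₂)) = 6371·arcsin(0.26866·sin(-11.957°)) = -354.806 km
|dₓₜ| = 354.806 km

354.8 km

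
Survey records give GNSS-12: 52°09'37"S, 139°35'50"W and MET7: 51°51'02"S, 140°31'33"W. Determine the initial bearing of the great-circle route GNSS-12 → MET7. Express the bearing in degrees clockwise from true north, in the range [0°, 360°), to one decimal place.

GNSS-12: φ = -52.16028°, λ = -139.59722°
MET7: φ = -51.85056°, λ = -140.52583°
Δλ = -0.9286°
y = sin Δλ · cos φ₂ = -0.010011
x = cos φ₁ sin φ₂ − sin φ₁ cos φ₂ cos Δλ = 0.005342
θ = atan2(y, x) = -61.9171° → 298.0829° (mod 360°)

298.1°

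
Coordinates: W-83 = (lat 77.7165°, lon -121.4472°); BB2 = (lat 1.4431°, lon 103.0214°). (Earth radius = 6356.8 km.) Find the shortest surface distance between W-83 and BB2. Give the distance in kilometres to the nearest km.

Δφ = -76.2734°,  Δλ = -135.5314°
a = sin²(Δφ/2) + cos φ₁ cos φ₂ sin²(Δλ/2) = 0.563585
c = 2·arcsin(√a) = 1.698311 rad = 97.3060°
d = R·c = 6356.8 × 1.698311 = 10795.8 km

10796 km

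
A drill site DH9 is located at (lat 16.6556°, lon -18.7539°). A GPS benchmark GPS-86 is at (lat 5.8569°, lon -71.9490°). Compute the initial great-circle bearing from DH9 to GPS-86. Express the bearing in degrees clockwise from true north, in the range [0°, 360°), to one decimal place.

Δλ = -53.1951°
y = sin Δλ · cos φ₂ = -0.796500
x = cos φ₁ sin φ₂ − sin φ₁ cos φ₂ cos Δλ = -0.073051
θ = atan2(y, x) = -95.2402° → 264.7598° (mod 360°)

264.8°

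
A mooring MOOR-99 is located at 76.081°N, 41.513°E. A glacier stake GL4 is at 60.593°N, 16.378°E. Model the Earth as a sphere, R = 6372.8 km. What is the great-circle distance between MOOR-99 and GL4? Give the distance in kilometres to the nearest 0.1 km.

1972.0 km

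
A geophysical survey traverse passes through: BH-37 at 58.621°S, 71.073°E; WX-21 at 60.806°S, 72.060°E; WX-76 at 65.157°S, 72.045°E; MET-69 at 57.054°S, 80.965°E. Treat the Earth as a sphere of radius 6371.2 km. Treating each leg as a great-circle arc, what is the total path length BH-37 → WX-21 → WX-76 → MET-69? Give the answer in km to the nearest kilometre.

BH-37→WX-21: c = 0.039111 rad, d = 249.19 km
WX-21→WX-76: c = 0.075939 rad, d = 483.82 km
WX-76→MET-69: c = 0.159839 rad, d = 1018.37 km
Total = 249.19 + 483.82 + 1018.37 = 1751.38 km

1751 km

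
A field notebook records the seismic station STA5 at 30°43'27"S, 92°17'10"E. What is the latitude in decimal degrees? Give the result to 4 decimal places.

30.7242°S

30° + 43′/60 + 27″/3600 = 30 + 0.71667 + 0.00750 = 30.7242°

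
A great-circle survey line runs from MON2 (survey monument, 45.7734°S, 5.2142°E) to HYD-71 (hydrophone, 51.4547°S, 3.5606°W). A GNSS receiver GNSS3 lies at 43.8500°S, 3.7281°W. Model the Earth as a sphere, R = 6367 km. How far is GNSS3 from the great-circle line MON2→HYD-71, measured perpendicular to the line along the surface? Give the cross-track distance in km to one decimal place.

645.5 km

δ₁₃ = central angle MON2→GNSS3 = 0.115626 rad  (haversine)
θ₁₃ = bearing MON2→GNSS3 = 283.679°,  θ₁₂ = bearing MON2→HYD-71 = 222.368°
dₓₜ = R·arcsin(sin δ₁₃ · sin(θ₁₃ − θ₁₂)) = 6367·arcsin(0.11537·sin(61.311°)) = 645.482 km
|dₓₜ| = 645.482 km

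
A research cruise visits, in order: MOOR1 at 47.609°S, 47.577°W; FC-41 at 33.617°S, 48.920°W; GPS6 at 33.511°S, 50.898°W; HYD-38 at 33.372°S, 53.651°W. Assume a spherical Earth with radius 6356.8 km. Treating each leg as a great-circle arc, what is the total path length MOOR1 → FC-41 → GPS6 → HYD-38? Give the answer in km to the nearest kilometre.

MOOR1→FC-41: c = 0.244844 rad, d = 1556.42 km
FC-41→GPS6: c = 0.028826 rad, d = 183.24 km
GPS6→HYD-38: c = 0.040167 rad, d = 255.33 km
Total = 1556.42 + 183.24 + 255.33 = 1994.99 km

1995 km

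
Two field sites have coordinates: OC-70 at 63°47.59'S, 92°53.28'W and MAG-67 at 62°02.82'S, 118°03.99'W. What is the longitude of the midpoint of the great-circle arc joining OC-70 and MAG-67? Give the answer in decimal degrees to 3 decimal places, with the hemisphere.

105.859°W

OC-70: φ = -63.79317°, λ = -92.88800°
MAG-67: φ = -62.04700°, λ = -118.06650°
Bx = cos φ₂ cos Δλ = 0.424210,  By = cos φ₂ sin Δλ = -0.199424
φₘ = atan2(sin φ₁ + sin φ₂, √((cos φ₁ + Bx)² + By²)) = -63.48070°
λₘ = λ₁ + atan2(By, cos φ₁ + Bx) = -105.85864°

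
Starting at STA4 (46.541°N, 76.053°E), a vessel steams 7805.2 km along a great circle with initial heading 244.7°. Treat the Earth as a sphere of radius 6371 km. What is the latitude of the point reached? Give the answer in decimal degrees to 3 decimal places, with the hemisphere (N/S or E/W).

1.754°S

δ = d/R = 7805.2/6371 = 1.225114 rad
φ₂ = arcsin(sin φ₁ cos δ + cos φ₁ sin δ cos θ)
   = arcsin(0.72587·0.33884 + 0.68784·0.94084·-0.42736) = -1.75416°
λ₂ = λ₁ + atan2(sin θ sin δ cos φ₁, cos δ − sin φ₁ sin φ₂) = 17.73242°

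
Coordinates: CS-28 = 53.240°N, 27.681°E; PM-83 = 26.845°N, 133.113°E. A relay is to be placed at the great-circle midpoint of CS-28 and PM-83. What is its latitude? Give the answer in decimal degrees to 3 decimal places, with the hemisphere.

Bx = cos φ₂ cos Δλ = -0.237418,  By = cos φ₂ sin Δλ = 0.860064
φₘ = atan2(sin φ₁ + sin φ₂, √((cos φ₁ + Bx)² + By²)) = 53.32889°
λₘ = λ₁ + atan2(By, cos φ₁ + Bx) = 94.90880°

53.329°N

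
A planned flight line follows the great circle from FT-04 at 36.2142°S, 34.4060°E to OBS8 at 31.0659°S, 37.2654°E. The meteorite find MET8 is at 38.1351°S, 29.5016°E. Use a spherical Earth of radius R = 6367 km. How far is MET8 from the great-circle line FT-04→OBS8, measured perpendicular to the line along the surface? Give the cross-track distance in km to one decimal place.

289.2 km

δ₁₃ = central angle FT-04→MET8 = 0.075984 rad  (haversine)
θ₁₃ = bearing FT-04→MET8 = 242.356°,  θ₁₂ = bearing FT-04→OBS8 = 25.620°
dₓₜ = R·arcsin(sin δ₁₃ · sin(θ₁₃ − θ₁₂)) = 6367·arcsin(0.07591·sin(216.735°)) = -289.186 km
|dₓₜ| = 289.186 km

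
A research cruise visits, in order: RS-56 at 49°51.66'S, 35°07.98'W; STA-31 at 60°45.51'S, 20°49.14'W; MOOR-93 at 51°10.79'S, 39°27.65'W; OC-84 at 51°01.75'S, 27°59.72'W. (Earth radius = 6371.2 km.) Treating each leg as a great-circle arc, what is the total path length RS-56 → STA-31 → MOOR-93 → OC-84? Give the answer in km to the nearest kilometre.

3871 km

RS-56: φ = -49.86100°, λ = -35.13300°
STA-31: φ = -60.75850°, λ = -20.81900°
MOOR-93: φ = -51.17983°, λ = -39.46083°
OC-84: φ = -51.02917°, λ = -27.99533°
RS-56→STA-31: c = 0.236385 rad, d = 1506.06 km
STA-31→MOOR-93: c = 0.245598 rad, d = 1564.76 km
MOOR-93→OC-84: c = 0.125550 rad, d = 799.90 km
Total = 1506.06 + 1564.76 + 799.90 = 3870.72 km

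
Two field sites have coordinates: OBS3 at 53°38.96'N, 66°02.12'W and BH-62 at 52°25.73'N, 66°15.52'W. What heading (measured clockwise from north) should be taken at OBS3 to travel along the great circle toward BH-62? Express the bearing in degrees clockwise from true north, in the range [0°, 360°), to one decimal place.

OBS3: φ = +53.64933°, λ = -66.03533°
BH-62: φ = +52.42883°, λ = -66.25867°
Δλ = -0.2233°
y = sin Δλ · cos φ₂ = -0.002377
x = cos φ₁ sin φ₂ − sin φ₁ cos φ₂ cos Δλ = -0.021296
θ = atan2(y, x) = -173.6320° → 186.3680° (mod 360°)

186.4°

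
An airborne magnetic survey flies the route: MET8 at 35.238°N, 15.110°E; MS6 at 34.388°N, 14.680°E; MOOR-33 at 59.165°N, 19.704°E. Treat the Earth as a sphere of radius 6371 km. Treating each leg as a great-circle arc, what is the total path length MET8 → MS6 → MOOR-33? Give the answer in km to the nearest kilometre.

MET8→MS6: c = 0.016064 rad, d = 102.34 km
MS6→MOOR-33: c = 0.436302 rad, d = 2779.68 km
Total = 102.34 + 2779.68 = 2882.02 km

2882 km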